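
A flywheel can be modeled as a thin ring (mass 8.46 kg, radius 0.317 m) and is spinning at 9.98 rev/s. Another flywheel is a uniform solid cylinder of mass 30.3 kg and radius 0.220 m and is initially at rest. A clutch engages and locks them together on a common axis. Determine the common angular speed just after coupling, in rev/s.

No external torque acts about the common axis, so total angular momentum is conserved.
Moments of inertia: I_A = (8.46)(0.317)² = 0.8501 kg·m²; I_B = ½(30.3)(0.220)² = 0.7333 kg·m².
Taking A's sense as positive: L = (0.8501)(9.98) = 8.484 kg·m²·rev/s.
Combined I = 0.8501 + 0.7333 = 1.583 kg·m².
ω_f = L / I = 8.484 / 1.583 = 5.358 rev/s.

|ω_f| ≈ 5.36 rev/s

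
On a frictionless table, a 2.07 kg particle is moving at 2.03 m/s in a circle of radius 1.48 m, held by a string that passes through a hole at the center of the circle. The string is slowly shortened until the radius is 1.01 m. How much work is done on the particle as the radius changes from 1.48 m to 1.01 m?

W ≈ 4.89 J

The only horizontal force on the mass is along the cord (radial), so it exerts no torque about the hole and angular momentum m v r is conserved.
v₂ = v₁ r₁ / r₂ = (2.03)(1.48) / (1.01) = 2.975 m/s.
W = ΔKE = ½m(v₂² − v₁²) = 4.893 J.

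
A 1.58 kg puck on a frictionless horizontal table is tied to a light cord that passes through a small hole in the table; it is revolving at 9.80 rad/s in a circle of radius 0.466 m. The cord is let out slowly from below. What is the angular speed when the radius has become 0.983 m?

The constraining force is radial, so m r² ω about the center is conserved.
ω₂ = ω₁ (r₁/r₂)² = (9.80)(0.466/0.983)² = 2.202 rad/s.

ω₂ ≈ 2.20 rad/s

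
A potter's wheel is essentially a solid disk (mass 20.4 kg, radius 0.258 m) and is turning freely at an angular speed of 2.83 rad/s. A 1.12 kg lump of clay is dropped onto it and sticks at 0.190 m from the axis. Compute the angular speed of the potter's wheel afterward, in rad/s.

The added mass arrives with no angular momentum about the axis, and any external torque about the axis is negligible, so the system's angular momentum is conserved.
I_p = ½(20.4)(0.258)² = 0.6790 kg·m².
Added inertia Σmr² = (1.12)(0.190)² = 0.04043 kg·m²; I_f = 0.6790 + 0.04043 = 0.7194 kg·m².
ω_f = I_p ω_i / I_f = (0.6790)(2.83) / 0.7194 = 2.671 rad/s.

ω_f ≈ 2.67 rad/s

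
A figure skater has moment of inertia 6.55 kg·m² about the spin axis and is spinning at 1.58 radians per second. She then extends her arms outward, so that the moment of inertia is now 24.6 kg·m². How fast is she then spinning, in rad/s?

ω₂ ≈ 0.421 rad/s

No external torque acts about the spin axis, so angular momentum is conserved.
ω₂ = I₁ω₁ / I₂ = (6.550)(1.58 rad/s) / (24.60) = 0.4207 rad/s.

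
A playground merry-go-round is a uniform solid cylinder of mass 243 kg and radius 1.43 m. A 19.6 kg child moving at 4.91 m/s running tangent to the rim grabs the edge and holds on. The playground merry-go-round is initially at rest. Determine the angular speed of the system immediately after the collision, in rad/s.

About the axle the impulsive forces during the collision are internal, so angular momentum about that axis is conserved.
I_p = ½(243)(1.43)² = 248.5 kg·m². Taking the sense of the child's angular momentum as positive, L_{child} = m v R = (19.6)(4.91)(1.43) = 137.6 kg·m²/s.
L_i = 0 + 137.6 = 137.6 kg·m²/s.
After sticking, I_f = I_p + m R² = 248.5 + (19.6)(1.43)² = 288.5 kg·m².
ω_f = L_i / I_f = 137.6 / 288.5 = 0.4770 rad/s.

|ω_f| ≈ 0.477 rad/s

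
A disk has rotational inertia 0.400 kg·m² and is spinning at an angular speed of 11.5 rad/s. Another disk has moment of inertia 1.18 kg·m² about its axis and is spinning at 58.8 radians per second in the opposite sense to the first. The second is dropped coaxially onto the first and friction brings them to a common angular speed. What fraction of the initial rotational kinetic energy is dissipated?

No external torque acts about the common axis, so total angular momentum is conserved.
Taking A's sense as positive: L = (0.4000)(11.5) − (1.180)(58.8) = -64.78 kg·m²·rad/s.
Combined I = 0.4000 + 1.180 = 1.580 kg·m².
ω_f = L / I = -64.78 / 1.580 = -41.00 rad/s.
KE_i = ½ΣIω² = 2066 J; KE_f = ½(1.580)(41.00)² = 1328 J.
Fraction dissipated = (KE_i − KE_f)/KE_i = 0.3572.

fraction ≈ 0.357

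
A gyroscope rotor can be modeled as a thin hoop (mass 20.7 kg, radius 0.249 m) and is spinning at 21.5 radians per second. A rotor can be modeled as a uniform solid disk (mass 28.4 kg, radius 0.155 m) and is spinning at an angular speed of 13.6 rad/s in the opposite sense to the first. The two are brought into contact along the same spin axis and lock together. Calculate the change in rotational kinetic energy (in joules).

ΔKE ≈ -166 J

No external torque acts about the common axis, so total angular momentum is conserved.
Moments of inertia: I_A = (20.7)(0.249)² = 1.283 kg·m²; I_B = ½(28.4)(0.155)² = 0.3412 kg·m².
Taking A's sense as positive: L = (1.283)(21.5) − (0.3412)(13.6) = 22.95 kg·m²·rad/s.
Combined I = 1.283 + 0.3412 = 1.625 kg·m².
ω_f = L / I = 22.95 / 1.625 = 14.13 rad/s.
KE_i = ½ΣIω² = 328.2 J; KE_f = ½(1.625)(14.13)² = 162.2 J.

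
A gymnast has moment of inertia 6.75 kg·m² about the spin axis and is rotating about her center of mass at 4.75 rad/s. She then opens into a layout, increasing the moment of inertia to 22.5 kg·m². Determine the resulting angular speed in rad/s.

ω₂ ≈ 1.43 rad/s

No external torque acts about the spin axis, so angular momentum is conserved.
ω₂ = I₁ω₁ / I₂ = (6.750)(4.75 rad/s) / (22.50) = 1.425 rad/s.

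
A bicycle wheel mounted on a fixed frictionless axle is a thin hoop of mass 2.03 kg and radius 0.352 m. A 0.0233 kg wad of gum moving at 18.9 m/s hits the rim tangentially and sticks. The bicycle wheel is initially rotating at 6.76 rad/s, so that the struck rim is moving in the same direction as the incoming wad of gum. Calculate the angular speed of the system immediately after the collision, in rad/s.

|ω_f| ≈ 7.29 rad/s

About the axle the impulsive forces during the collision are internal, so angular momentum about that axis is conserved.
I_p = (2.03)(0.352)² = 0.2515 kg·m². Taking the sense of the wad of gum's angular momentum as positive, L_{wad} = m v R = (0.0233)(18.9)(0.352) = 0.1550 kg·m²/s.
L_i = +I_p ω_p + m v R = +(0.2515)(6.76) + 0.1550 = 1.855 kg·m²/s.
After sticking, I_f = I_p + m R² = 0.2515 + (0.0233)(0.352)² = 0.2544 kg·m².
ω_f = L_i / I_f = 1.855 / 0.2544 = 7.293 rad/s.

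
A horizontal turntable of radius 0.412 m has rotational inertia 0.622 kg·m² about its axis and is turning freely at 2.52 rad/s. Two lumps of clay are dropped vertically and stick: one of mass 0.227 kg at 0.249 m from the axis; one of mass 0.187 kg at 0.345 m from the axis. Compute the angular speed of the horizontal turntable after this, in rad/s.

ω_f ≈ 2.38 rad/s

The added mass arrives with no angular momentum about the axis, and any external torque about the axis is negligible, so the system's angular momentum is conserved.
Added inertia Σmr² = (0.227)(0.249)² + (0.187)(0.345)² = 0.03633 kg·m²; I_f = 0.6220 + 0.03633 = 0.6583 kg·m².
ω_f = I_p ω_i / I_f = (0.6220)(2.52) / 0.6583 = 2.381 rad/s.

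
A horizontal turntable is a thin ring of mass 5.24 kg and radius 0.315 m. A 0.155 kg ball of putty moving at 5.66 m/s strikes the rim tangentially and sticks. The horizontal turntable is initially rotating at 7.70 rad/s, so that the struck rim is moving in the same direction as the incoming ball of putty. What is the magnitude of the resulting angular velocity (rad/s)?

|ω_f| ≈ 8.00 rad/s

About the axle the impulsive forces during the collision are internal, so angular momentum about that axis is conserved.
I_p = (5.24)(0.315)² = 0.5199 kg·m². Taking the sense of the ball of putty's angular momentum as positive, L_{ball} = m v R = (0.155)(5.66)(0.315) = 0.2763 kg·m²/s.
L_i = +I_p ω_p + m v R = +(0.5199)(7.70) + 0.2763 = 4.280 kg·m²/s.
After sticking, I_f = I_p + m R² = 0.5199 + (0.155)(0.315)² = 0.5353 kg·m².
ω_f = L_i / I_f = 4.280 / 0.5353 = 7.995 rad/s.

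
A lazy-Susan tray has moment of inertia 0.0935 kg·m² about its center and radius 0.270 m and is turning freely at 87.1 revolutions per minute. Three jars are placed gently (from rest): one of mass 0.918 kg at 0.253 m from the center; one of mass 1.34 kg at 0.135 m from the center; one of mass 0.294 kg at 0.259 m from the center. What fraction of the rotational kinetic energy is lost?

No external torque acts about the center; L_before = L_after.
Added inertia Σmr² = (0.918)(0.253)² + (1.34)(0.135)² + (0.294)(0.259)² = 0.1029 kg·m²; I_f = 0.09350 + 0.1029 = 0.1964 kg·m².
ω_f = I_p ω_i / I_f = (0.09350)(87.1) / 0.1964 = 41.46 rpm.
KE_i = ½(0.09350)(9.121 rad/s)² = 3.889 J; KE_f = ½(0.1964)(4.342)² = 1.852 J.
Fraction lost = 0.5239.

fraction ≈ 0.524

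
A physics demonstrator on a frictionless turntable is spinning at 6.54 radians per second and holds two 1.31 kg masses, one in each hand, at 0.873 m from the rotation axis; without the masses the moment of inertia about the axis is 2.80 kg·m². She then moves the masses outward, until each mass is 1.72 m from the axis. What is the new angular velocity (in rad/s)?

With no external torque about the axis, L is conserved: I₁ω₁ = I₂ω₂.
I₁ = 2.80 + 2(1.31)(0.873)² = 4.797 kg·m²; I₂ = 2.80 + 2(1.31)(1.72)² = 10.55 kg·m².
ω₂ = I₁ω₁ / I₂ = (4.797)(6.54 rad/s) / (10.55) = 2.973 rad/s.

ω₂ ≈ 2.97 rad/s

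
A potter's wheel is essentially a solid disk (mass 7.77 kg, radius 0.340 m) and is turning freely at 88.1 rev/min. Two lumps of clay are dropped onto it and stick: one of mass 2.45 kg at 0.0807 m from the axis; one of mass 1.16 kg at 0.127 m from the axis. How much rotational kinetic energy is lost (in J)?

No external torque acts about the axis; L_before = L_after.
I_p = ½(7.77)(0.340)² = 0.4491 kg·m².
Added inertia Σmr² = (2.45)(0.0807)² + (1.16)(0.127)² = 0.03467 kg·m²; I_f = 0.4491 + 0.03467 = 0.4838 kg·m².
ω_f = I_p ω_i / I_f = (0.4491)(88.1) / 0.4838 = 81.79 rpm.
KE_i = ½(0.4491)(9.226 rad/s)² = 19.11 J; KE_f = ½(0.4838)(8.565)² = 17.74 J.

energy lost ≈ 1.37 J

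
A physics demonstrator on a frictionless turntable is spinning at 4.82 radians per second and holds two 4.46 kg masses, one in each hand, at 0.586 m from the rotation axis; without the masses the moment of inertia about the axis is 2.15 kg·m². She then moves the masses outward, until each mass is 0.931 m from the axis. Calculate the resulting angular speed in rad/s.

No external torque acts about the spin axis, so angular momentum is conserved.
I₁ = 2.15 + 2(4.46)(0.586)² = 5.213 kg·m²; I₂ = 2.15 + 2(4.46)(0.931)² = 9.882 kg·m².
ω₂ = I₁ω₁ / I₂ = (5.213)(4.82 rad/s) / (9.882) = 2.543 rad/s.

ω₂ ≈ 2.54 rad/s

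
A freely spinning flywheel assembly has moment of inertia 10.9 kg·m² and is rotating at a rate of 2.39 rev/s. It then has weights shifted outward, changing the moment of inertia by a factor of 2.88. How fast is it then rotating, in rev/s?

ω₂ ≈ 0.830 rev/s

Angular momentum about the spin axis is conserved since the torque about it is zero.
I₂ = 2.88 × 10.9 = 31.39 kg·m².
ω₂ = I₁ω₁ / I₂ = (10.90)(2.39 rev/s) / (31.39) = 0.8299 rev/s.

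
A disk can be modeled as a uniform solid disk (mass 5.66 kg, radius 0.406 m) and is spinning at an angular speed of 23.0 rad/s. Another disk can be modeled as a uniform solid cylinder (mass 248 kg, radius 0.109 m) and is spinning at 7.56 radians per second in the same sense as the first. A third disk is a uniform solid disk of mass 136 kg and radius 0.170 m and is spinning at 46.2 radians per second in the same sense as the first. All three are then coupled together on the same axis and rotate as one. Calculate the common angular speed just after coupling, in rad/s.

|ω_f| ≈ 28.9 rad/s

The coupling torques are internal; angular momentum about the shared axis is conserved.
Moments of inertia: I_A = ½(5.66)(0.406)² = 0.4665 kg·m²; I_B = ½(248)(0.109)² = 1.473 kg·m²; I_C = ½(136)(0.170)² = 1.965 kg·m².
Taking A's sense as positive: L = (0.4665)(23.0) + (1.473)(7.56) + (1.965)(46.2) = 112.7 kg·m²·rad/s.
Combined I = 0.4665 + 1.473 + 1.965 = 3.905 kg·m².
ω_f = L / I = 112.7 / 3.905 = 28.85 rad/s.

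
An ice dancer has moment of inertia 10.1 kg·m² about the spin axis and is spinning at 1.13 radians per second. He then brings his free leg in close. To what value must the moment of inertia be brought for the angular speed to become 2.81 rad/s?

Angular momentum about the spin axis is conserved since the torque about it is zero.
I₂ = I₁ω₁ / ω₂ = (10.1)(1.13) / (2.81) = 4.062 kg·m².

I₂ ≈ 4.06 kg·m²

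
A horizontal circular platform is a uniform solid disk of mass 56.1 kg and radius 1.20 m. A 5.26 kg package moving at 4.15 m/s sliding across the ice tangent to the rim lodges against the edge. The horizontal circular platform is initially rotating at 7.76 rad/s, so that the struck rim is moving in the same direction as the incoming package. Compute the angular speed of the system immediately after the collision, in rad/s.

|ω_f| ≈ 7.08 rad/s

The axle reaction passes through the central axle and exerts no torque about it; angular momentum about the central axle is conserved through the impact.
I_p = ½(56.1)(1.20)² = 40.39 kg·m². Taking the sense of the package's angular momentum as positive, L_{package} = m v R = (5.26)(4.15)(1.20) = 26.19 kg·m²/s.
L_i = +I_p ω_p + m v R = +(40.39)(7.76) + 26.19 = 339.6 kg·m²/s.
After sticking, I_f = I_p + m R² = 40.39 + (5.26)(1.20)² = 47.97 kg·m².
ω_f = L_i / I_f = 339.6 / 47.97 = 7.081 rad/s.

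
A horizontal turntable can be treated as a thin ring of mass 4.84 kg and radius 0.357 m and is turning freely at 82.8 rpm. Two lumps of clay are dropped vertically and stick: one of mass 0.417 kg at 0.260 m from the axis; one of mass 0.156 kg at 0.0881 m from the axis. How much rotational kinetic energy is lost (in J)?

No external torque acts about the axis; L_before = L_after.
I_p = (4.84)(0.357)² = 0.6169 kg·m².
Added inertia Σmr² = (0.417)(0.260)² + (0.156)(0.0881)² = 0.02940 kg·m²; I_f = 0.6169 + 0.02940 = 0.6463 kg·m².
ω_f = I_p ω_i / I_f = (0.6169)(82.8) / 0.6463 = 79.03 rpm.
KE_i = ½(0.6169)(8.671 rad/s)² = 23.19 J; KE_f = ½(0.6463)(8.276)² = 22.13 J.

energy lost ≈ 1.05 J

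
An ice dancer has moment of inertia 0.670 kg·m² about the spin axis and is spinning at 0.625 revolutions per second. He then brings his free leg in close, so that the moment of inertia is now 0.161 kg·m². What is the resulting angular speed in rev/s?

No external torque acts about the spin axis, so angular momentum is conserved.
ω₂ = I₁ω₁ / I₂ = (0.6700)(0.625 rev/s) / (0.1610) = 2.601 rev/s.

ω₂ ≈ 2.60 rev/s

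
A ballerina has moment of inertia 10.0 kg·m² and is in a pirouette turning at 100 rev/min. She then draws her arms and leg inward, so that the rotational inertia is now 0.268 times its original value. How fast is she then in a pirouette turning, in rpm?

ω₂ ≈ 373 rpm

No external torque acts about the spin axis, so angular momentum is conserved.
I₂ = 0.268 × 10.0 = 2.680 kg·m².
ω₂ = I₁ω₁ / I₂ = (10.00)(100 rpm) / (2.680) = 373.1 rpm.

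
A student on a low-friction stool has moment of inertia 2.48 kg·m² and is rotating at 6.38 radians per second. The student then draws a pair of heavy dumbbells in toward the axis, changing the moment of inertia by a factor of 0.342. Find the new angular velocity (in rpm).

ω₂ ≈ 178 rpm

No external torque acts about the spin axis, so angular momentum is conserved.
I₂ = 0.342 × 2.48 = 0.8482 kg·m².
ω₂ = I₁ω₁ / I₂ = (2.480)(6.38 rad/s) / (0.8482) = 18.65 rad/s = 178.1 rpm.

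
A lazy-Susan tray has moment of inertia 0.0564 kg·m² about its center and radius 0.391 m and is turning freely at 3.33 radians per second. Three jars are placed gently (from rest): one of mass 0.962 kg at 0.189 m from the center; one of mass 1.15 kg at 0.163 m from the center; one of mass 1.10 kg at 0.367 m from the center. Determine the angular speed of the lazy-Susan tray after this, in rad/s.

ω_f ≈ 0.697 rad/s

The added mass arrives with no angular momentum about the center, and any external torque about the center is negligible, so the system's angular momentum is conserved.
Added inertia Σmr² = (0.962)(0.189)² + (1.15)(0.163)² + (1.10)(0.367)² = 0.2131 kg·m²; I_f = 0.05640 + 0.2131 = 0.2695 kg·m².
ω_f = I_p ω_i / I_f = (0.05640)(3.33) / 0.2695 = 0.6970 rad/s.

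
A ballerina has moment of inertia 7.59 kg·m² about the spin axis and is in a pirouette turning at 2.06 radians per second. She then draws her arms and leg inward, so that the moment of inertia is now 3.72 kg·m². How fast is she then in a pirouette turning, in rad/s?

ω₂ ≈ 4.20 rad/s

Angular momentum about the spin axis is conserved since the torque about it is zero.
ω₂ = I₁ω₁ / I₂ = (7.590)(2.06 rad/s) / (3.720) = 4.203 rad/s.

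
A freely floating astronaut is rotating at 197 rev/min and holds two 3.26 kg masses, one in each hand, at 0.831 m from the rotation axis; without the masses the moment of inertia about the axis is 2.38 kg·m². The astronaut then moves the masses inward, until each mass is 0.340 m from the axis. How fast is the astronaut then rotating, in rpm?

ω₂ ≈ 433 rpm

Angular momentum about the spin axis is conserved since the torque about it is zero.
I₁ = 2.38 + 2(3.26)(0.831)² = 6.882 kg·m²; I₂ = 2.38 + 2(3.26)(0.340)² = 3.134 kg·m².
ω₂ = I₁ω₁ / I₂ = (6.882)(197 rpm) / (3.134) = 432.7 rpm.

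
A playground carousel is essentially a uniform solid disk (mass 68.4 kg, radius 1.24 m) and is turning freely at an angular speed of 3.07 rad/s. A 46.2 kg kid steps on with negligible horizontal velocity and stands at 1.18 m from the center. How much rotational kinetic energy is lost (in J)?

energy lost ≈ 136 J

No external torque acts about the center; L_before = L_after.
I_p = ½(68.4)(1.24)² = 52.59 kg·m².
Added inertia Σmr² = (46.2)(1.18)² = 64.33 kg·m²; I_f = 52.59 + 64.33 = 116.9 kg·m².
ω_f = I_p ω_i / I_f = (52.59)(3.07) / 116.9 = 1.381 rad/s.
KE_i = ½(52.59)(3.070 rad/s)² = 247.8 J; KE_f = ½(116.9)(1.381)² = 111.5 J.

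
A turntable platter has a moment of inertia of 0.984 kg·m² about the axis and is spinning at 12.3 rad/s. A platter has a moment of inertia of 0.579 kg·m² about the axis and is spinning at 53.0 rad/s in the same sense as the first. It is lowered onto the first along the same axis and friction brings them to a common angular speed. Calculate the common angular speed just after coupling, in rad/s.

No external torque acts about the common axis, so total angular momentum is conserved.
Taking A's sense as positive: L = (0.9840)(12.3) + (0.5790)(53.0) = 42.79 kg·m²·rad/s.
Combined I = 0.9840 + 0.5790 = 1.563 kg·m².
ω_f = L / I = 42.79 / 1.563 = 27.38 rad/s.

|ω_f| ≈ 27.4 rad/s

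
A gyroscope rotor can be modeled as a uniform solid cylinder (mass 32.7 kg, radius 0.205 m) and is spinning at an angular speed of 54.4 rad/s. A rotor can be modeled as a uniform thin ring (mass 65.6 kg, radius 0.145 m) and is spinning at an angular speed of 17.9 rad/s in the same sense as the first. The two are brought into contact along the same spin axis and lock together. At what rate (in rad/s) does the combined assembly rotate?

|ω_f| ≈ 30.0 rad/s

No external torque acts about the common axis, so total angular momentum is conserved.
Moments of inertia: I_A = ½(32.7)(0.205)² = 0.6871 kg·m²; I_B = (65.6)(0.145)² = 1.379 kg·m².
Taking A's sense as positive: L = (0.6871)(54.4) + (1.379)(17.9) = 62.07 kg·m²·rad/s.
Combined I = 0.6871 + 1.379 = 2.066 kg·m².
ω_f = L / I = 62.07 / 2.066 = 30.04 rad/s.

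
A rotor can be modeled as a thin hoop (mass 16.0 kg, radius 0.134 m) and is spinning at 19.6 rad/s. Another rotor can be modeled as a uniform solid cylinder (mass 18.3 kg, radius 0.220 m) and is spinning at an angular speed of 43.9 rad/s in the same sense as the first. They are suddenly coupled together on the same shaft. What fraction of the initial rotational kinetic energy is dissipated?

The coupling torques are internal; angular momentum about the shared axis is conserved.
Moments of inertia: I_A = (16.0)(0.134)² = 0.2873 kg·m²; I_B = ½(18.3)(0.220)² = 0.4429 kg·m².
Taking A's sense as positive: L = (0.2873)(19.6) + (0.4429)(43.9) = 25.07 kg·m²·rad/s.
Combined I = 0.2873 + 0.4429 = 0.7302 kg·m².
ω_f = L / I = 25.07 / 0.7302 = 34.34 rad/s.
KE_i = ½ΣIω² = 481.9 J; KE_f = ½(0.7302)(34.34)² = 430.5 J.
Fraction dissipated = (KE_i − KE_f)/KE_i = 0.1068.

fraction ≈ 0.107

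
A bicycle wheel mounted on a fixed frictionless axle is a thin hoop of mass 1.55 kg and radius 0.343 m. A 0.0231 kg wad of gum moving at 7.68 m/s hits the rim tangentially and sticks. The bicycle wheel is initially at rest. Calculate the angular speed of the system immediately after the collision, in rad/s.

The axle reaction passes through the axle and exerts no torque about it; angular momentum about the axle is conserved through the impact.
I_p = (1.55)(0.343)² = 0.1824 kg·m². Taking the sense of the wad of gum's angular momentum as positive, L_{wad} = m v R = (0.0231)(7.68)(0.343) = 0.06085 kg·m²/s.
L_i = 0 + 0.06085 = 0.06085 kg·m²/s.
After sticking, I_f = I_p + m R² = 0.1824 + (0.0231)(0.343)² = 0.1851 kg·m².
ω_f = L_i / I_f = 0.06085 / 0.1851 = 0.3288 rad/s.

|ω_f| ≈ 0.329 rad/s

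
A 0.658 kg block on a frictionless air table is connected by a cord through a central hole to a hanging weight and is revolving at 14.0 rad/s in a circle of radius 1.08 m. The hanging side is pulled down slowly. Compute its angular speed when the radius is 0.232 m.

ω₂ ≈ 303 rad/s

No torque about the axis ⇒ m r₁² ω₁ = m r₂² ω₂.
ω₂ = ω₁ (r₁/r₂)² = (14.0)(1.08/0.232)² = 303.4 rad/s.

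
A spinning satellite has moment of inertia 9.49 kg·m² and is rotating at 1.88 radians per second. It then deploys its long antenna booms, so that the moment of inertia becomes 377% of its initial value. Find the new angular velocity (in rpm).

Angular momentum about the spin axis is conserved since the torque about it is zero.
I₂ = 3.77 × 9.49 = 35.78 kg·m².
ω₂ = I₁ω₁ / I₂ = (9.490)(1.88 rad/s) / (35.78) = 0.4987 rad/s = 4.762 rpm.

ω₂ ≈ 4.76 rpm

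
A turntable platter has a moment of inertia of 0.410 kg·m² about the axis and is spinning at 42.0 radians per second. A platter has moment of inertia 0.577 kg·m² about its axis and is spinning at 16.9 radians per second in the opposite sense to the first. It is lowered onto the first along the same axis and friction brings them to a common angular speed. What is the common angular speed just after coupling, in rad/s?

|ω_f| ≈ 7.57 rad/s

No external torque acts about the common axis, so total angular momentum is conserved.
Taking A's sense as positive: L = (0.4100)(42.0) − (0.5770)(16.9) = 7.469 kg·m²·rad/s.
Combined I = 0.4100 + 0.5770 = 0.9870 kg·m².
ω_f = L / I = 7.469 / 0.9870 = 7.567 rad/s.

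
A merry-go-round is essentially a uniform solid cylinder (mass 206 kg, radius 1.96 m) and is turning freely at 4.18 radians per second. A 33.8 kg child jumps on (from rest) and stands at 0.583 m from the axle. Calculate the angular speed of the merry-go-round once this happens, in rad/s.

No external torque acts about the axle; L_before = L_after.
I_p = ½(206)(1.96)² = 395.7 kg·m².
Added inertia Σmr² = (33.8)(0.583)² = 11.49 kg·m²; I_f = 395.7 + 11.49 = 407.2 kg·m².
ω_f = I_p ω_i / I_f = (395.7)(4.18) / 407.2 = 4.062 rad/s.

ω_f ≈ 4.06 rad/s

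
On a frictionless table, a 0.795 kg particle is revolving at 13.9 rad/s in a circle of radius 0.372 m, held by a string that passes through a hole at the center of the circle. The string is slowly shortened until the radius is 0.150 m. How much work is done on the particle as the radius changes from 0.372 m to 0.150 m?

No torque about the axis ⇒ m r₁² ω₁ = m r₂² ω₂.
ω₂ = ω₁ (r₁/r₂)² = (13.9)(0.372/0.150)² = 85.49 rad/s.
W = ΔKE = ½m(v₂² − v₁²) = 54.74 J.

W ≈ 54.7 J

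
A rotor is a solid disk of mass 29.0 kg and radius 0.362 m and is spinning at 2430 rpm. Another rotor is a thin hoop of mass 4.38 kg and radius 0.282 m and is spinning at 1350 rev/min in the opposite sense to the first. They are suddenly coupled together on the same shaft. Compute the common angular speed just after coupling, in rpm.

|ω_f| ≈ 1840 rpm

No external torque acts about the common axis, so total angular momentum is conserved.
Moments of inertia: I_A = ½(29.0)(0.362)² = 1.900 kg·m²; I_B = (4.38)(0.282)² = 0.3483 kg·m².
Taking A's sense as positive: L = (1.900)(2430) − (0.3483)(1350) = 4147 kg·m²·rpm.
Combined I = 1.900 + 0.3483 = 2.248 kg·m².
ω_f = L / I = 4147 / 2.248 = 1844 rpm.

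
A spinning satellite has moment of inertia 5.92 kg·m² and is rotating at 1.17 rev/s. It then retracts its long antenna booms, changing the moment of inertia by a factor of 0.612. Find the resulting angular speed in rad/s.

With no external torque about the axis, L is conserved: I₁ω₁ = I₂ω₂.
I₂ = 0.612 × 5.92 = 3.623 kg·m².
ω₂ = I₁ω₁ / I₂ = (5.920)(1.17 rev/s) / (3.623) = 1.912 rev/s = 12.01 rad/s.

ω₂ ≈ 12.0 rad/s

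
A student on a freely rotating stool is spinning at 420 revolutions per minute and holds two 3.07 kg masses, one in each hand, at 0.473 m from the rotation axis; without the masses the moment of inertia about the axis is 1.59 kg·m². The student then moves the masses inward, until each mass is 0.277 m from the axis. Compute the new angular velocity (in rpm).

ω₂ ≈ 604 rpm

With no external torque about the axis, L is conserved: I₁ω₁ = I₂ω₂.
I₁ = 1.59 + 2(3.07)(0.473)² = 2.964 kg·m²; I₂ = 1.59 + 2(3.07)(0.277)² = 2.061 kg·m².
ω₂ = I₁ω₁ / I₂ = (2.964)(420 rpm) / (2.061) = 603.9 rpm.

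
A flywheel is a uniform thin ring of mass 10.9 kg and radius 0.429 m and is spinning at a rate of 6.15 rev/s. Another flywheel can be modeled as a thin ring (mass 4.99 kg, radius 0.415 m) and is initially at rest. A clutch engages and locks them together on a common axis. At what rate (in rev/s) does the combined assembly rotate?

The coupling torques are internal; angular momentum about the shared axis is conserved.
Moments of inertia: I_A = (10.9)(0.429)² = 2.006 kg·m²; I_B = (4.99)(0.415)² = 0.8594 kg·m².
Taking A's sense as positive: L = (2.006)(6.15) = 12.34 kg·m²·rev/s.
Combined I = 2.006 + 0.8594 = 2.865 kg·m².
ω_f = L / I = 12.34 / 2.865 = 4.305 rev/s.

|ω_f| ≈ 4.31 rev/s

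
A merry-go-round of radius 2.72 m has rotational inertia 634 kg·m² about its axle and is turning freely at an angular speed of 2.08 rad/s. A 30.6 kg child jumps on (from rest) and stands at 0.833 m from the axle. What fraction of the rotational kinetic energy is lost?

fraction ≈ 0.0324

The added mass arrives with no angular momentum about the axle, and any external torque about the axle is negligible, so the system's angular momentum is conserved.
Added inertia Σmr² = (30.6)(0.833)² = 21.23 kg·m²; I_f = 634.0 + 21.23 = 655.2 kg·m².
ω_f = I_p ω_i / I_f = (634.0)(2.08) / 655.2 = 2.013 rad/s.
KE_i = ½(634.0)(2.080 rad/s)² = 1371 J; KE_f = ½(655.2)(2.013)² = 1327 J.
Fraction lost = 0.03241.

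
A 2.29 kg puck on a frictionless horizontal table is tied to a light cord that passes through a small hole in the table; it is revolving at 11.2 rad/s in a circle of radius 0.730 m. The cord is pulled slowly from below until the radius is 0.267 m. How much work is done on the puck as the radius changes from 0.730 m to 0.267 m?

W ≈ 496 J

No torque about the axis ⇒ m r₁² ω₁ = m r₂² ω₂.
ω₂ = ω₁ (r₁/r₂)² = (11.2)(0.730/0.267)² = 83.72 rad/s.
W = ΔKE = ½m(v₂² − v₁²) = 495.6 J.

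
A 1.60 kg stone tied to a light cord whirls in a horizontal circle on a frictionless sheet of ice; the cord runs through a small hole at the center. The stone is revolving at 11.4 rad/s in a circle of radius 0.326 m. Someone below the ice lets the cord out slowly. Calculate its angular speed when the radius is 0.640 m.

No torque about the axis ⇒ m r₁² ω₁ = m r₂² ω₂.
ω₂ = ω₁ (r₁/r₂)² = (11.4)(0.326/0.640)² = 2.958 rad/s.

ω₂ ≈ 2.96 rad/s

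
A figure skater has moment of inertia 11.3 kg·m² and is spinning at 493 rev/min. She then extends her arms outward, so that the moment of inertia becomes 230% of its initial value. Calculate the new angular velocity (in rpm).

Angular momentum about the spin axis is conserved since the torque about it is zero.
I₂ = 2.30 × 11.3 = 25.99 kg·m².
ω₂ = I₁ω₁ / I₂ = (11.30)(493 rpm) / (25.99) = 214.3 rpm.

ω₂ ≈ 214 rpm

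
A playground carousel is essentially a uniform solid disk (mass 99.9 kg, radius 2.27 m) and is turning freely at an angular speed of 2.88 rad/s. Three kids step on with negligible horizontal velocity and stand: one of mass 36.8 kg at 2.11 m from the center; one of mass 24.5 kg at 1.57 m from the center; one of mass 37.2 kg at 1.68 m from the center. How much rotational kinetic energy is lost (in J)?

energy lost ≈ 599 J

The added mass arrives with no angular momentum about the center, and any external torque about the center is negligible, so the system's angular momentum is conserved.
I_p = ½(99.9)(2.27)² = 257.4 kg·m².
Added inertia Σmr² = (36.8)(2.11)² + (24.5)(1.57)² + (37.2)(1.68)² = 329.2 kg·m²; I_f = 257.4 + 329.2 = 586.6 kg·m².
ω_f = I_p ω_i / I_f = (257.4)(2.88) / 586.6 = 1.264 rad/s.
KE_i = ½(257.4)(2.880 rad/s)² = 1067 J; KE_f = ½(586.6)(1.264)² = 468.4 J.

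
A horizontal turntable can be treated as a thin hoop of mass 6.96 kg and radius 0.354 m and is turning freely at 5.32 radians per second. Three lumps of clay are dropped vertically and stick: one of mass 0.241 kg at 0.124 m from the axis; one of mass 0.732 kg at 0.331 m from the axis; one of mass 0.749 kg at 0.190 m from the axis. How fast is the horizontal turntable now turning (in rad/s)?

ω_f ≈ 4.72 rad/s

The added mass arrives with no angular momentum about the axis, and any external torque about the axis is negligible, so the system's angular momentum is conserved.
I_p = (6.96)(0.354)² = 0.8722 kg·m².
Added inertia Σmr² = (0.241)(0.124)² + (0.732)(0.331)² + (0.749)(0.190)² = 0.1109 kg·m²; I_f = 0.8722 + 0.1109 = 0.9831 kg·m².
ω_f = I_p ω_i / I_f = (0.8722)(5.32) / 0.9831 = 4.720 rad/s.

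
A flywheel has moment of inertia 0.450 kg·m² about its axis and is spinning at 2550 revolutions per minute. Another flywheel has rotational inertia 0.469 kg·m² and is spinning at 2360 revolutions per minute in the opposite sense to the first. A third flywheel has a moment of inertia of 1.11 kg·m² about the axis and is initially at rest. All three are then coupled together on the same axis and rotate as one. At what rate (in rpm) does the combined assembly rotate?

The coupling torques are internal; angular momentum about the shared axis is conserved.
Taking A's sense as positive: L = (0.4500)(2550) − (0.4690)(2360) = 40.66 kg·m²·rpm.
Combined I = 0.4500 + 0.4690 + 1.110 = 2.029 kg·m².
ω_f = L / I = 40.66 / 2.029 = 20.04 rpm.

|ω_f| ≈ 20.0 rpm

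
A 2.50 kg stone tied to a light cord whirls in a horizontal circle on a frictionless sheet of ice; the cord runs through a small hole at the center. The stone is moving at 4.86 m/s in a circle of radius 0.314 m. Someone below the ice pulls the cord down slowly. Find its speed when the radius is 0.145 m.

The only horizontal force on the mass is along the cord (radial), so it exerts no torque about the hole and angular momentum m v r is conserved.
v₂ = v₁ r₁ / r₂ = (4.86)(0.314) / (0.145) = 10.52 m/s.

v₂ ≈ 10.5 m/s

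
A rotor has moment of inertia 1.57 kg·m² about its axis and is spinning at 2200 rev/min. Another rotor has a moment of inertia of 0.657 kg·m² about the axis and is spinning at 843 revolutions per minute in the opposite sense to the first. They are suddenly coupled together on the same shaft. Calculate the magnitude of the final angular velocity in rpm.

No external torque acts about the common axis, so total angular momentum is conserved.
Taking A's sense as positive: L = (1.570)(2200) − (0.6570)(843) = 2900 kg·m²·rpm.
Combined I = 1.570 + 0.6570 = 2.227 kg·m².
ω_f = L / I = 2900 / 2.227 = 1302 rpm.

|ω_f| ≈ 1300 rpm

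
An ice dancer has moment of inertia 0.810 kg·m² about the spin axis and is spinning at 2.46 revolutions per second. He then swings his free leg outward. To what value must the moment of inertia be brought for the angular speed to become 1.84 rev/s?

Angular momentum about the spin axis is conserved since the torque about it is zero.
I₂ = I₁ω₁ / ω₂ = (0.810)(2.46) / (1.84) = 1.083 kg·m².

I₂ ≈ 1.08 kg·m²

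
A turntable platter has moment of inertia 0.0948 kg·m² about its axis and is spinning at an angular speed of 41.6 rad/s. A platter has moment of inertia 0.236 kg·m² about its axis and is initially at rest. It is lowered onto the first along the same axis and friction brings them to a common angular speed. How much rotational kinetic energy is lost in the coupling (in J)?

The coupling torques are internal; angular momentum about the shared axis is conserved.
Taking A's sense as positive: L = (0.09480)(41.6) = 3.944 kg·m²·rad/s.
Combined I = 0.09480 + 0.2360 = 0.3308 kg·m².
ω_f = L / I = 3.944 / 0.3308 = 11.92 rad/s.
KE_i = ½ΣIω² = 82.03 J; KE_f = ½(0.3308)(11.92)² = 23.51 J.

ΔKE lost ≈ 58.5 J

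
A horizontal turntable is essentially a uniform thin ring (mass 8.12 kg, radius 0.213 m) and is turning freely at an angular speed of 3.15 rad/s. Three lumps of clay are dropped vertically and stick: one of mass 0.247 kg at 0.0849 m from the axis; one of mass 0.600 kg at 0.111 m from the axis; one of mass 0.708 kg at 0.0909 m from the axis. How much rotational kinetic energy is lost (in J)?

No external torque acts about the axis; L_before = L_after.
I_p = (8.12)(0.213)² = 0.3684 kg·m².
Added inertia Σmr² = (0.247)(0.0849)² + (0.600)(0.111)² + (0.708)(0.0909)² = 0.01502 kg·m²; I_f = 0.3684 + 0.01502 = 0.3834 kg·m².
ω_f = I_p ω_i / I_f = (0.3684)(3.15) / 0.3834 = 3.027 rad/s.
KE_i = ½(0.3684)(3.150 rad/s)² = 1.828 J; KE_f = ½(0.3834)(3.027)² = 1.756 J.

energy lost ≈ 0.0716 J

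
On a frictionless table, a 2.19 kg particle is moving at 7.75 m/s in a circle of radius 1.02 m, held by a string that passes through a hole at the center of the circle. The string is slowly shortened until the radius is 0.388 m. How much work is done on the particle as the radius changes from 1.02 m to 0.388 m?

W ≈ 389 J

The only horizontal force on the mass is along the cord (radial), so it exerts no torque about the hole and angular momentum m v r is conserved.
v₂ = v₁ r₁ / r₂ = (7.75)(1.02) / (0.388) = 20.37 m/s.
W = ΔKE = ½m(v₂² − v₁²) = 388.8 J.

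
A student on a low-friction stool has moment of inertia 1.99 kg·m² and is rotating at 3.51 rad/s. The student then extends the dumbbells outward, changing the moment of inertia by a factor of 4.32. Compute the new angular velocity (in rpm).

Angular momentum about the spin axis is conserved since the torque about it is zero.
I₂ = 4.32 × 1.99 = 8.597 kg·m².
ω₂ = I₁ω₁ / I₂ = (1.990)(3.51 rad/s) / (8.597) = 0.8125 rad/s = 7.759 rpm.

ω₂ ≈ 7.76 rpm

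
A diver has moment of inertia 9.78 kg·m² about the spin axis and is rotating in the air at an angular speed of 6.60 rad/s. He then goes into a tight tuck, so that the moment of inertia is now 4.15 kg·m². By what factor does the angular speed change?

Angular momentum about the spin axis is conserved since the torque about it is zero.
ω₂/ω₁ = I₁/I₂ = 9.780 / 4.150 = 2.357.

ω₂/ω₁ ≈ 2.36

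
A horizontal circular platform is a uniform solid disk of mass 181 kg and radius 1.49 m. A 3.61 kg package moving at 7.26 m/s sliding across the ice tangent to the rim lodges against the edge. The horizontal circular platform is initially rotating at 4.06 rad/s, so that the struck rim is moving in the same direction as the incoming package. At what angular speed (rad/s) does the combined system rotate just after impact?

|ω_f| ≈ 4.09 rad/s

About the central axle the impulsive forces during the collision are internal, so angular momentum about that axis is conserved.
I_p = ½(181)(1.49)² = 200.9 kg·m². Taking the sense of the package's angular momentum as positive, L_{package} = m v R = (3.61)(7.26)(1.49) = 39.05 kg·m²/s.
L_i = +I_p ω_p + m v R = +(200.9)(4.06) + 39.05 = 854.8 kg·m²/s.
After sticking, I_f = I_p + m R² = 200.9 + (3.61)(1.49)² = 208.9 kg·m².
ω_f = L_i / I_f = 854.8 / 208.9 = 4.091 rad/s.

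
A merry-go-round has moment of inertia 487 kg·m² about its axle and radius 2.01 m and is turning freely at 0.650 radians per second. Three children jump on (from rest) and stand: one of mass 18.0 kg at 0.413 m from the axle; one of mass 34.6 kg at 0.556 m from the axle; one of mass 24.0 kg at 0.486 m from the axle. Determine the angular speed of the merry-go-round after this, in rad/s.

No external torque acts about the axle; L_before = L_after.
Added inertia Σmr² = (18.0)(0.413)² + (34.6)(0.556)² + (24.0)(0.486)² = 19.44 kg·m²; I_f = 487.0 + 19.44 = 506.4 kg·m².
ω_f = I_p ω_i / I_f = (487.0)(0.650) / 506.4 = 0.6251 rad/s.

ω_f ≈ 0.625 rad/s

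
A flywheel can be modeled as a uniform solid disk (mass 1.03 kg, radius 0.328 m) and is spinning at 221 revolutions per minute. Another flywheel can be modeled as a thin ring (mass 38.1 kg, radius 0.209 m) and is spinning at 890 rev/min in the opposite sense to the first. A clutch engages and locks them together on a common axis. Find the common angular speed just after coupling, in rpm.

No external torque acts about the common axis, so total angular momentum is conserved.
Moments of inertia: I_A = ½(1.03)(0.328)² = 0.05541 kg·m²; I_B = (38.1)(0.209)² = 1.664 kg·m².
Taking A's sense as positive: L = (0.05541)(221) − (1.664)(890) = -1469 kg·m²·rpm.
Combined I = 0.05541 + 1.664 = 1.720 kg·m².
ω_f = L / I = -1469 / 1.720 = -854.2 rpm.

|ω_f| ≈ 854 rpm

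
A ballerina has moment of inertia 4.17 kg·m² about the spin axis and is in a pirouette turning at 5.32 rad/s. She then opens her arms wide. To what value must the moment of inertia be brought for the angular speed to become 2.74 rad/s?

With no external torque about the axis, L is conserved: I₁ω₁ = I₂ω₂.
I₂ = I₁ω₁ / ω₂ = (4.17)(5.32) / (2.74) = 8.096 kg·m².

I₂ ≈ 8.10 kg·m²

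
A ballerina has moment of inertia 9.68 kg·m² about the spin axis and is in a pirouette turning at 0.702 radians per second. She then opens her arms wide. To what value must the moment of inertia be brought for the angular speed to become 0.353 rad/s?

No external torque acts about the spin axis, so angular momentum is conserved.
I₂ = I₁ω₁ / ω₂ = (9.68)(0.702) / (0.353) = 19.25 kg·m².

I₂ ≈ 19.3 kg·m²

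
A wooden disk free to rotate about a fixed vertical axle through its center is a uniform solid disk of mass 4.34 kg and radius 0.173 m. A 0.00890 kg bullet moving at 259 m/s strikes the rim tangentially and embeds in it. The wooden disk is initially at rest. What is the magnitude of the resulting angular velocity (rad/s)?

|ω_f| ≈ 6.12 rad/s

The axle reaction passes through the axle and exerts no torque about it; angular momentum about the axle is conserved through the impact.
I_p = ½(4.34)(0.173)² = 0.06495 kg·m². Taking the sense of the bullet's angular momentum as positive, L_{bullet} = m v R = (0.00890)(259)(0.173) = 0.3988 kg·m²/s.
L_i = 0 + 0.3988 = 0.3988 kg·m²/s.
After sticking, I_f = I_p + m R² = 0.06495 + (0.00890)(0.173)² = 0.06521 kg·m².
ω_f = L_i / I_f = 0.3988 / 0.06521 = 6.115 rad/s.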